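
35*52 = 1820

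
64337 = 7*9191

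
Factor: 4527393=3^1*13^1*29^1 *4003^1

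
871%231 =178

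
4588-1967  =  2621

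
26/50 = 13/25 =0.52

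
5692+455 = 6147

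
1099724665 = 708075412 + 391649253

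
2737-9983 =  - 7246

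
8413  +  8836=17249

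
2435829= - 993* ( - 2453 ) 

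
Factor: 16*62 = 2^5*31^1 = 992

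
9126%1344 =1062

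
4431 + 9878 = 14309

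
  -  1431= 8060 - 9491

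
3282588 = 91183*36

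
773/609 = 1 + 164/609 = 1.27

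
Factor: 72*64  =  4608 = 2^9 *3^2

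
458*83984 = 38464672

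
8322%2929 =2464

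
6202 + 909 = 7111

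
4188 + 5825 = 10013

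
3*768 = 2304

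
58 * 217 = 12586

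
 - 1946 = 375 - 2321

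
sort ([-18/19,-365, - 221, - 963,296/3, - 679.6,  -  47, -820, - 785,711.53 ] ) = [-963,-820,-785 , - 679.6, - 365,-221, - 47, - 18/19, 296/3,711.53] 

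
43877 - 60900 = - 17023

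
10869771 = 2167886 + 8701885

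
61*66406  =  4050766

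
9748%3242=22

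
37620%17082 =3456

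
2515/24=2515/24= 104.79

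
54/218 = 27/109=0.25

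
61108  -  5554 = 55554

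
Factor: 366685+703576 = 683^1*1567^1 =1070261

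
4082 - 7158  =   -3076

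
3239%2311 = 928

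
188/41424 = 47/10356 = 0.00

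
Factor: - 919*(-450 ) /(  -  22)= - 3^2*5^2*11^(- 1 ) * 919^1=-206775/11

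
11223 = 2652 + 8571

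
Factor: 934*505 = 471670 = 2^1*5^1*101^1*467^1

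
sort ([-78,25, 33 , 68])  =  [- 78,25,33,68] 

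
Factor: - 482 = -2^1*241^1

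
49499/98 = 49499/98 =505.09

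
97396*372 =36231312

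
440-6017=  - 5577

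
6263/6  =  1043 + 5/6 =1043.83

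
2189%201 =179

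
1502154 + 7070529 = 8572683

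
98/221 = 98/221 = 0.44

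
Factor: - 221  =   - 13^1*17^1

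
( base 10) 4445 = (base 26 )6ep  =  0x115D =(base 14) 1897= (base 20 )B25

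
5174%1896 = 1382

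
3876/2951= 1 + 925/2951 = 1.31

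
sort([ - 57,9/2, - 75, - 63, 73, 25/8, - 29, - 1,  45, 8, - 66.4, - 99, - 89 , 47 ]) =[ - 99, - 89 ,-75, - 66.4, - 63, - 57, - 29, - 1,  25/8,9/2,8, 45,47, 73 ] 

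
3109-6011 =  - 2902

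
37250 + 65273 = 102523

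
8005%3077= 1851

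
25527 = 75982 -50455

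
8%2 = 0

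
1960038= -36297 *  (  -  54 )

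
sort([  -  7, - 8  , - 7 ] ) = [-8, - 7,-7] 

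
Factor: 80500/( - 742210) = -2^1* 5^2 *461^( - 1) = - 50/461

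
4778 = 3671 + 1107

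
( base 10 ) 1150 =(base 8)2176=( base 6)5154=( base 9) 1517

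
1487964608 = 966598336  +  521366272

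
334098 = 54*6187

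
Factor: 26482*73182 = 2^2*3^1 * 12197^1*13241^1 = 1938005724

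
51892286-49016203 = 2876083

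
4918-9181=-4263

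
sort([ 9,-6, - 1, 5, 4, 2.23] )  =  [ - 6, - 1 , 2.23,4 , 5,9]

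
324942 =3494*93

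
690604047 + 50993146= 741597193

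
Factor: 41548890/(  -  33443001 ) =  - 2^1*3^ ( - 1)*5^1 * 1384963^1 * 3715889^( - 1 ) =- 13849630/11147667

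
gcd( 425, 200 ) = 25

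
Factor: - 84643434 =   -  2^1*3^3*41^1 * 38231^1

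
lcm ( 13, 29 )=377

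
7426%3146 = 1134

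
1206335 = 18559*65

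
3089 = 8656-5567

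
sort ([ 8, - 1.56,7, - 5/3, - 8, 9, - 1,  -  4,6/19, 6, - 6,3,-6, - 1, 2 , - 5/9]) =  [ - 8,-6, - 6, - 4, - 5/3,-1.56,-1, - 1,  -  5/9,  6/19,2, 3,6,7,8, 9]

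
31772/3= 10590+2/3= 10590.67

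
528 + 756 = 1284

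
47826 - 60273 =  - 12447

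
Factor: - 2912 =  - 2^5 *7^1*13^1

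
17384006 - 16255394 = 1128612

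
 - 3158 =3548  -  6706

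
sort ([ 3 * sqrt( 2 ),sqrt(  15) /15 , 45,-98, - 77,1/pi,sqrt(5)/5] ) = [-98,-77,sqrt(15)/15,1/pi,  sqrt( 5 )/5, 3*sqrt( 2),  45 ]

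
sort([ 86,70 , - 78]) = [ - 78,70,  86]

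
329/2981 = 329/2981 =0.11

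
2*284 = 568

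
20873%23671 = 20873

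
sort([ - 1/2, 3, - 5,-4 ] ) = [  -  5,- 4, - 1/2,3] 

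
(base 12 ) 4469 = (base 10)7569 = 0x1d91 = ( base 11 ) 5761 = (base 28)9I9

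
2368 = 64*37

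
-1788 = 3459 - 5247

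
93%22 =5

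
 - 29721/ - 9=3302+1/3 = 3302.33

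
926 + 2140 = 3066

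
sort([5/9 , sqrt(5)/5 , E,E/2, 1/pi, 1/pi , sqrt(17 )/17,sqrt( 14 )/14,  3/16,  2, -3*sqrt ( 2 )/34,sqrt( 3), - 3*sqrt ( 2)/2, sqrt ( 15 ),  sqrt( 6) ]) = [ - 3*sqrt ( 2)/2, - 3*sqrt(2)/34 , 3/16, sqrt(17)/17,sqrt(14) /14,1/pi,1/pi,sqrt(5)/5 , 5/9, E/2 , sqrt(3), 2, sqrt ( 6),E,  sqrt( 15 ) ]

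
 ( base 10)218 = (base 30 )78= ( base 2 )11011010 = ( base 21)a8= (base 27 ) 82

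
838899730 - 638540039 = 200359691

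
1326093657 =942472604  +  383621053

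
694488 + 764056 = 1458544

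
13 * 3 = 39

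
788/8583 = 788/8583  =  0.09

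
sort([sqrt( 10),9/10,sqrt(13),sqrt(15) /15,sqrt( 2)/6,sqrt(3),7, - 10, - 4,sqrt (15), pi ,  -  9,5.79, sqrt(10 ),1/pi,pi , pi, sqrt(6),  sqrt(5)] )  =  [-10, - 9,-4,sqrt( 2 )/6,  sqrt(15)/15,1/pi  ,  9/10,sqrt( 3),sqrt(5), sqrt ( 6), pi, pi,pi,sqrt(10),sqrt( 10 ), sqrt( 13),sqrt( 15), 5.79, 7] 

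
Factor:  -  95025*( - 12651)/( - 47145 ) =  - 3^1*5^1* 181^1*449^( - 1)*4217^1 = - 11449155/449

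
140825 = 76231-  - 64594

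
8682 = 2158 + 6524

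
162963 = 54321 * 3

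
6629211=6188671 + 440540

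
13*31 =403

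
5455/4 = 1363 + 3/4 = 1363.75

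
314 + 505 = 819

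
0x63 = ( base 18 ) 59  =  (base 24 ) 43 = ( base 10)99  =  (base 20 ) 4J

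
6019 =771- - 5248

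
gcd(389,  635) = 1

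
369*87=32103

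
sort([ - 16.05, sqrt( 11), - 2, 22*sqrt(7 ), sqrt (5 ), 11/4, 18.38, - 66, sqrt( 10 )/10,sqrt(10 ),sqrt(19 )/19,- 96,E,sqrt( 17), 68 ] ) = [-96 , - 66, - 16.05,  -  2, sqrt( 19)/19,sqrt( 10) /10,sqrt(5 ),E, 11/4, sqrt (10 ),  sqrt(11 ),  sqrt( 17 ), 18.38,22 * sqrt(7 ),68] 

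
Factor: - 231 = -3^1*7^1 * 11^1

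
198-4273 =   -  4075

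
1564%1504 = 60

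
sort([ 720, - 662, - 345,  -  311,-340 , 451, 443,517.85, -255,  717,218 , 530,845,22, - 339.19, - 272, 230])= [  -  662, - 345,-340,-339.19, - 311, - 272,-255,22 , 218 , 230,443,451,517.85,530,717,720, 845] 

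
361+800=1161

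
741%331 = 79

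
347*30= 10410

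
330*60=19800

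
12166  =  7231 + 4935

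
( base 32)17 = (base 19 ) 21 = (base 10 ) 39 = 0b100111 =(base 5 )124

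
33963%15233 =3497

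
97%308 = 97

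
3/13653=1/4551 = 0.00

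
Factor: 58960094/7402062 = 3^ ( - 1)*157^1*179^1  *823^( - 1)*1049^1*1499^( - 1)  =  29480047/3701031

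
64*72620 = 4647680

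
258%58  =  26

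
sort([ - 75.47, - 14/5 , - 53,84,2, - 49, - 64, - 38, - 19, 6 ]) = [ - 75.47, - 64, - 53, - 49, - 38, - 19,-14/5,2,6 , 84 ]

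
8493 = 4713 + 3780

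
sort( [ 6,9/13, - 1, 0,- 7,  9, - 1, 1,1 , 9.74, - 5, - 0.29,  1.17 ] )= [ - 7, - 5, - 1,  -  1, - 0.29, 0 , 9/13,  1, 1, 1.17, 6, 9, 9.74 ] 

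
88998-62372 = 26626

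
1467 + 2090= 3557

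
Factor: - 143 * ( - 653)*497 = 7^1*11^1  *13^1*71^1*653^1 = 46409363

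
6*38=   228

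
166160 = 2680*62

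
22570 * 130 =2934100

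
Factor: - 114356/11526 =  - 506/51 = - 2^1*3^( - 1)*11^1*17^( - 1)*23^1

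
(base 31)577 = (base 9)6807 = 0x13A5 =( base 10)5029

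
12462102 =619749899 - 607287797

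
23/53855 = 23/53855= 0.00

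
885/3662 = 885/3662 = 0.24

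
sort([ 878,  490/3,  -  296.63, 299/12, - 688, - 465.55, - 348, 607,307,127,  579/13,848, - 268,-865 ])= [ - 865 ,  -  688, - 465.55, - 348, - 296.63,- 268, 299/12, 579/13,127, 490/3 , 307 , 607 , 848, 878]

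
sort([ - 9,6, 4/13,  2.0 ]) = [ - 9,4/13, 2.0, 6] 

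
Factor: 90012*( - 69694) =-2^3*3^1*13^1*577^1*34847^1  =  - 6273296328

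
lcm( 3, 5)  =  15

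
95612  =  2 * 47806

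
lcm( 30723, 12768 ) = 983136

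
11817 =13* 909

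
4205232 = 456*9222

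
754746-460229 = 294517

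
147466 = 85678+61788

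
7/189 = 1/27 = 0.04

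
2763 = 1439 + 1324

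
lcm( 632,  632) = 632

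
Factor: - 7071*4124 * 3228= - 2^4  *3^2*269^1*1031^1 * 2357^1 = - 94131075312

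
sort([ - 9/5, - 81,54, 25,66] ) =[ - 81, - 9/5,25, 54,66]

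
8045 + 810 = 8855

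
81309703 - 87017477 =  - 5707774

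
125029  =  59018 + 66011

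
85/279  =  85/279 = 0.30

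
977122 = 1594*613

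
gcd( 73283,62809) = 1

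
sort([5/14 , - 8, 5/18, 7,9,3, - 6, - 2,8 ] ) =[ - 8, - 6, - 2,5/18, 5/14,3,7, 8, 9] 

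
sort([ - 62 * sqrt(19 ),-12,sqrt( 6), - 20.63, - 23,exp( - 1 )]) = [  -  62*sqrt(19 ), - 23, - 20.63,-12, exp( - 1), sqrt(6)] 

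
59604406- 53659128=5945278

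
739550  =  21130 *35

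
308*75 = 23100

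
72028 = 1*72028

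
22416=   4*5604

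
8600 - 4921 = 3679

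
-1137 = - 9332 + 8195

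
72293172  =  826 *87522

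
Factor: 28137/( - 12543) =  - 83/37 = - 37^(  -  1) * 83^1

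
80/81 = 80/81 = 0.99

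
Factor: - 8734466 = -2^1*13^1*335941^1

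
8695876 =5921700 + 2774176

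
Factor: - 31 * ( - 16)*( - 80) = -2^8*5^1 * 31^1 = - 39680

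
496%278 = 218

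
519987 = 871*597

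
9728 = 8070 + 1658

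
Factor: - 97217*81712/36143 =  - 7943795504/36143= - 2^4*47^(-1 )*67^1*769^( - 1)*1451^1 * 5107^1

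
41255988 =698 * 59106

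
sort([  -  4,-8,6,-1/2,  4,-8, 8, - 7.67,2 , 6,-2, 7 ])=[-8, - 8, - 7.67,-4, - 2,-1/2,2,  4,6,6 , 7,8 ] 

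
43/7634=43/7634 = 0.01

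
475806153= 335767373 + 140038780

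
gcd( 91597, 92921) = 1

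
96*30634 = 2940864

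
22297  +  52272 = 74569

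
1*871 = 871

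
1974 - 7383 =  - 5409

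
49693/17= 2923 + 2/17 = 2923.12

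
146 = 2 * 73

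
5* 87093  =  435465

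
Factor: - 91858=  - 2^1* 13^1 *3533^1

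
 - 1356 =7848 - 9204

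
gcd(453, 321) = 3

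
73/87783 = 73/87783 = 0.00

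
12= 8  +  4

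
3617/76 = 47 + 45/76 = 47.59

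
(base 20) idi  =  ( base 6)54342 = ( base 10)7478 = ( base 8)16466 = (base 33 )6SK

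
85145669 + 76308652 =161454321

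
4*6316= 25264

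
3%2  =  1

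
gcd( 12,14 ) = 2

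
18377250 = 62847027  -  44469777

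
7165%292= 157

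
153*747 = 114291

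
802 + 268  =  1070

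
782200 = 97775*8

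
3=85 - 82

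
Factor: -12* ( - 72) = 2^5*3^3 = 864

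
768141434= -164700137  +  932841571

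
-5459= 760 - 6219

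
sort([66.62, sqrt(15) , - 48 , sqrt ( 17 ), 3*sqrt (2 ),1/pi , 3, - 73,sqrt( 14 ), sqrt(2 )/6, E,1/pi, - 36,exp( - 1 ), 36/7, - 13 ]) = [-73, - 48, - 36,- 13,sqrt ( 2 )/6 , 1/pi,  1/pi , exp( - 1),E, 3,sqrt( 14 ),sqrt(15),sqrt( 17 ), 3*sqrt(2),36/7, 66.62] 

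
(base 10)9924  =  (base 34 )8JU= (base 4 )2123010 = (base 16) 26c4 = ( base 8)23304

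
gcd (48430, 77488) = 9686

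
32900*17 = 559300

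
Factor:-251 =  - 251^1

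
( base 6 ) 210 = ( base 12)66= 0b1001110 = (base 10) 78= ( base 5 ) 303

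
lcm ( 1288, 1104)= 7728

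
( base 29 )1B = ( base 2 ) 101000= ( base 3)1111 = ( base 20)20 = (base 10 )40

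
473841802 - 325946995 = 147894807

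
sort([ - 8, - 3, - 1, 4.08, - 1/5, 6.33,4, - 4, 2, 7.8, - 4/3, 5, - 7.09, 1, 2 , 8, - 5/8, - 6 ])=[-8, - 7.09, - 6, - 4,-3, - 4/3, - 1, - 5/8,  -  1/5, 1, 2,2, 4, 4.08, 5, 6.33 , 7.8, 8 ] 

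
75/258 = 25/86=0.29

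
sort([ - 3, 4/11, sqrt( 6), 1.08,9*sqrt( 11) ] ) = [ - 3,4/11 , 1.08, sqrt (6 ), 9*sqrt( 11 )]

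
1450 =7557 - 6107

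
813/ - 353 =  -813/353 = - 2.30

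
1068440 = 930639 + 137801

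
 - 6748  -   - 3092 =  - 3656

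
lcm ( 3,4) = 12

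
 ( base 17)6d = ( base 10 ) 115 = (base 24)4j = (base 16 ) 73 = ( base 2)1110011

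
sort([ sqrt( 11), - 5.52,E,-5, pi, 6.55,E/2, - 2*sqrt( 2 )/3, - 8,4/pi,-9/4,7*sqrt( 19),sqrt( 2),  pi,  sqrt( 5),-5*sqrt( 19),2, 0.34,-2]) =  [-5*sqrt( 19 ),-8,-5.52, - 5,-9/4, - 2,-2*sqrt( 2)/3, 0.34, 4/pi,E/2,sqrt( 2 ),  2 , sqrt( 5 ), E, pi , pi , sqrt (11 ),6.55,7*sqrt(19) ] 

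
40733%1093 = 292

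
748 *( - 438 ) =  - 327624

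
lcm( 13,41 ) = 533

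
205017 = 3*68339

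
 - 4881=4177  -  9058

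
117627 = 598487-480860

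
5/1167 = 5/1167 = 0.00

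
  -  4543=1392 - 5935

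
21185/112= 189 + 17/112 = 189.15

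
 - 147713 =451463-599176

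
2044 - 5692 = - 3648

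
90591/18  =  30197/6 = 5032.83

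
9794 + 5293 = 15087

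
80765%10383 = 8084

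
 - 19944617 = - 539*37003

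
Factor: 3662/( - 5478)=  - 3^(  -  1)  *11^( - 1)*83^(  -  1)*1831^1 = -  1831/2739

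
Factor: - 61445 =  - 5^1*12289^1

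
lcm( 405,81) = 405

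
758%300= 158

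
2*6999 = 13998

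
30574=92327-61753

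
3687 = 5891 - 2204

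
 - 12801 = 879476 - 892277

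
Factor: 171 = 3^2*19^1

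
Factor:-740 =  - 2^2 * 5^1*37^1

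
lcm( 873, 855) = 82935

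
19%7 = 5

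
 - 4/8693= -4/8693=- 0.00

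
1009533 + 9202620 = 10212153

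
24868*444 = 11041392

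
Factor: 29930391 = 3^4*223^1*1657^1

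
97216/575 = 97216/575 = 169.07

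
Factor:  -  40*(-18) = 720=2^4*3^2 * 5^1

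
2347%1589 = 758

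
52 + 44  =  96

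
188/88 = 2 + 3/22=   2.14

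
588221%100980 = 83321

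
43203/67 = 43203/67=644.82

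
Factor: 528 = 2^4 *3^1 * 11^1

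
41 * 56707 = 2324987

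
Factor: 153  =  3^2*17^1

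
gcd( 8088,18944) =8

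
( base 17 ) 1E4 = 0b1000010011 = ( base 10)531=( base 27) ji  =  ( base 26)kb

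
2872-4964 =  - 2092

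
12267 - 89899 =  - 77632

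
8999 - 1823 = 7176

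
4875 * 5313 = 25900875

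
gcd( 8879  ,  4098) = 683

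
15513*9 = 139617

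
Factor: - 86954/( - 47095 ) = 2^1 * 5^( - 1 ) * 7^1  *6211^1*9419^( - 1 )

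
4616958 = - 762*( - 6059) 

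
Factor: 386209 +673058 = 1059267 = 3^1 * 11^1*32099^1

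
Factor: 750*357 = 2^1*3^2 * 5^3*7^1*17^1 = 267750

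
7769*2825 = 21947425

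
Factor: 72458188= 2^2*11^2 * 23^2*283^1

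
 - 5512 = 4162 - 9674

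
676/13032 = 169/3258= 0.05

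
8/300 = 2/75 = 0.03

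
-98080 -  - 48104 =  - 49976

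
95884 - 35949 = 59935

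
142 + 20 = 162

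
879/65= 13 + 34/65 = 13.52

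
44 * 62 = 2728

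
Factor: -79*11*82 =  - 71258 = -2^1*11^1*41^1 * 79^1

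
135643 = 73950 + 61693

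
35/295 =7/59 = 0.12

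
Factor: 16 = 2^4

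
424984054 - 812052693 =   -  387068639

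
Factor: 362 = 2^1  *  181^1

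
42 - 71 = - 29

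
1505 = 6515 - 5010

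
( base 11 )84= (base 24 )3K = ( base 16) 5C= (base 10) 92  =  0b1011100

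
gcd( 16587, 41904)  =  873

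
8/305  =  8/305 = 0.03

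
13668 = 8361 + 5307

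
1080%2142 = 1080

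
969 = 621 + 348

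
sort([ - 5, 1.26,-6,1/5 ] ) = [-6,  -  5, 1/5,  1.26 ] 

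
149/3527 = 149/3527 = 0.04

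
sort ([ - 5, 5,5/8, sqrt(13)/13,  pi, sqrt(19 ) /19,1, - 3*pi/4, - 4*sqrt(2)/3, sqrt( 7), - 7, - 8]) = [ - 8, - 7, - 5,  -  3*pi/4, - 4*sqrt(2)/3, sqrt(19 ) /19, sqrt( 13)/13,5/8, 1 , sqrt(7), pi, 5] 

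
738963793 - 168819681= 570144112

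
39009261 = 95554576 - 56545315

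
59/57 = 59/57= 1.04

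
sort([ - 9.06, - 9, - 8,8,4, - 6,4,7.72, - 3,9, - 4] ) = [ - 9.06, - 9, - 8, - 6, - 4,-3,4,4, 7.72, 8, 9 ] 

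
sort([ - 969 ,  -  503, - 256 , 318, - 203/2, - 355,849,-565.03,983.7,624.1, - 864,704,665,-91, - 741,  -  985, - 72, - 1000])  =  [ -1000, -985, - 969, - 864,  -  741,-565.03, - 503, - 355,-256, - 203/2 , - 91, - 72, 318,624.1  ,  665,704, 849,  983.7 ]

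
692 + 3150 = 3842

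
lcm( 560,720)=5040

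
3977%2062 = 1915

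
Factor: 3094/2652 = 7/6 = 2^( - 1)*3^ ( - 1 )*7^1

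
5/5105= 1/1021  =  0.00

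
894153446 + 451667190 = 1345820636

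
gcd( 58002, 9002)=14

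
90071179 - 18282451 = 71788728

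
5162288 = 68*75916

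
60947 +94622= 155569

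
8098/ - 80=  - 4049/40 = - 101.22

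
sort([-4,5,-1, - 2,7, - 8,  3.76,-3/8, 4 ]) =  [-8,-4 , - 2,-1,-3/8,3.76,4,5,  7]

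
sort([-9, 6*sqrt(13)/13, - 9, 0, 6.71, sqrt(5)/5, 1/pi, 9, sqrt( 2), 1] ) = [ - 9, - 9,0,  1/pi,  sqrt( 5 )/5, 1,sqrt( 2 )  ,  6 *sqrt( 13)/13 , 6.71,  9 ] 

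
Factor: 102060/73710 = 18/13 = 2^1*3^2*13^( - 1)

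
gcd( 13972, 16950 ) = 2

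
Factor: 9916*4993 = 49510588 = 2^2*37^1*67^1*4993^1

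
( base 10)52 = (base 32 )1K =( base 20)2C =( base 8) 64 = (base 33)1J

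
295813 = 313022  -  17209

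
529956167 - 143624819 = 386331348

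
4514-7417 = - 2903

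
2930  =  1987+943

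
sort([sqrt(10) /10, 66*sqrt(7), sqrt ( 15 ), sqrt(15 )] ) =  [sqrt( 10)/10,sqrt (15), sqrt( 15), 66*sqrt(7)]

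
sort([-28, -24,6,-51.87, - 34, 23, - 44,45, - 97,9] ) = [ - 97, - 51.87, - 44, - 34, - 28, - 24,  6,9,23,45]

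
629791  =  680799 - 51008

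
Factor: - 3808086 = -2^1*3^1*634681^1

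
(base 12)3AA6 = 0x1A5E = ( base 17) 1661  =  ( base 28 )8H2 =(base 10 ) 6750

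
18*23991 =431838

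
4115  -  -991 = 5106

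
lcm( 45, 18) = 90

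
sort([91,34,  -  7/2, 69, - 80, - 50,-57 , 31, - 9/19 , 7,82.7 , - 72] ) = [ - 80,  -  72, - 57 , - 50, - 7/2, - 9/19,7, 31, 34,  69,82.7, 91]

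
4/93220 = 1/23305 = 0.00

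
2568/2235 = 1 + 111/745 = 1.15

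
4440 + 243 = 4683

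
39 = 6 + 33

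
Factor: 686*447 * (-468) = -2^3*3^3*7^3 * 13^1*149^1 = -143508456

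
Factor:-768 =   -  2^8*3^1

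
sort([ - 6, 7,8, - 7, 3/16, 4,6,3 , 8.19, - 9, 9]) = [-9, - 7, - 6, 3/16,  3,4,6,7 , 8,8.19,9 ]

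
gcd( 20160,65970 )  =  90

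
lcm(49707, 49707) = 49707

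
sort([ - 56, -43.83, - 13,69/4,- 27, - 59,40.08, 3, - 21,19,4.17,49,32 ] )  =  [-59, - 56,-43.83,-27, - 21, - 13,3,4.17,69/4,  19,32, 40.08,49]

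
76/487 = 76/487=   0.16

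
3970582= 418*9499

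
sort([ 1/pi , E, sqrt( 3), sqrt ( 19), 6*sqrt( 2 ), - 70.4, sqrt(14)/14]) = [ - 70.4,  sqrt( 14)/14, 1/pi , sqrt(3), E,sqrt( 19 ), 6*sqrt( 2)] 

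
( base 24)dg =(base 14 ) 196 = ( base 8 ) 510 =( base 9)404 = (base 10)328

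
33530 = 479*70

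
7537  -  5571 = 1966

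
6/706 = 3/353 =0.01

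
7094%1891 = 1421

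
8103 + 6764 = 14867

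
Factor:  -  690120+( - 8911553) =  - 9601673 = -  173^1*55501^1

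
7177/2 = 3588 + 1/2  =  3588.50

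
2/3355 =2/3355 = 0.00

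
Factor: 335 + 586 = 3^1*307^1=921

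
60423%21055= 18313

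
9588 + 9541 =19129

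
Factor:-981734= - 2^1*13^1 * 61^1*619^1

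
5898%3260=2638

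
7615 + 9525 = 17140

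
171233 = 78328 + 92905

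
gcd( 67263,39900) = 21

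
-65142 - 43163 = - 108305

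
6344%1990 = 374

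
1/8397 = 1/8397 = 0.00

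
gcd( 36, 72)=36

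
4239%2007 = 225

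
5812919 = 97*59927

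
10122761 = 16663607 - 6540846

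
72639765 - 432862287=-360222522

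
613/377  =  613/377 = 1.63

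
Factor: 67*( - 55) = -3685 = - 5^1*11^1 * 67^1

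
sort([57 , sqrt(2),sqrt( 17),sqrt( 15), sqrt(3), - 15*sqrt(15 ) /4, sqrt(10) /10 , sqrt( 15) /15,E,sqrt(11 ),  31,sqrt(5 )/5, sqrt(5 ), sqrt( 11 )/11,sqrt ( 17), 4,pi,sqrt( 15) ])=[  -  15 *sqrt(15)/4,sqrt(15)/15,sqrt(11)/11,sqrt(10)/10,sqrt( 5)/5, sqrt( 2),sqrt(3),  sqrt (5),E, pi,sqrt(11 )  ,  sqrt ( 15) , sqrt(15),4,sqrt( 17), sqrt( 17),31, 57 ] 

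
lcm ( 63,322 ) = 2898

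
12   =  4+8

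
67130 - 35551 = 31579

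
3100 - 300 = 2800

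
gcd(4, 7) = 1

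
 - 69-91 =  -160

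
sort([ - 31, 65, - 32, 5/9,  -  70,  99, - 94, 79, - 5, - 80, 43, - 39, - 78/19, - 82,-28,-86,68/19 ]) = [ - 94, - 86,- 82, - 80 , - 70 , - 39, - 32, - 31, - 28, - 5, - 78/19, 5/9 , 68/19,  43, 65,79,  99]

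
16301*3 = 48903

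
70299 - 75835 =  - 5536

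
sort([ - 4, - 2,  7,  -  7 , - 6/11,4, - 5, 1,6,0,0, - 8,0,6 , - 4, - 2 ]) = [ - 8, - 7, - 5, - 4, - 4, - 2 , - 2, - 6/11,0,0,0,1, 4, 6,6,7 ] 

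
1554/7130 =777/3565= 0.22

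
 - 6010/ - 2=3005/1 = 3005.00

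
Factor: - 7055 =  - 5^1*17^1*83^1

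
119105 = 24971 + 94134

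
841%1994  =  841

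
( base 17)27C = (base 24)15D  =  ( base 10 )709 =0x2c5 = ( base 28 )p9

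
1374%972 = 402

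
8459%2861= 2737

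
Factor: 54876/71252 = 3^1*17^1* 47^ ( - 1)*269^1*379^(-1 )  =  13719/17813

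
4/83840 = 1/20960 = 0.00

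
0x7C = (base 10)124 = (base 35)3j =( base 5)444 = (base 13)97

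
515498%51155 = 3948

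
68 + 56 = 124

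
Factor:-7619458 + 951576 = - 2^1*13^1*337^1*761^1 = - 6667882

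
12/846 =2/141=0.01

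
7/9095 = 7/9095 =0.00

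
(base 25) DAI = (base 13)3A88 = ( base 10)8393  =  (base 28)ajl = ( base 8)20311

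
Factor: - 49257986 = - 2^1 * 139^1*167^1 *1061^1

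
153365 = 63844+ 89521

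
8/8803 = 8/8803 = 0.00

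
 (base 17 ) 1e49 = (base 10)9036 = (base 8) 21514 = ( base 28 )bek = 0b10001101001100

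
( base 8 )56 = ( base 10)46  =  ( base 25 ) 1L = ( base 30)1g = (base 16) 2e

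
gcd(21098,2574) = 22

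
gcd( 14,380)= 2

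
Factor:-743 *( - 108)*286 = 22949784=2^3*3^3*11^1*13^1*743^1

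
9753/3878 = 2 + 1997/3878 = 2.51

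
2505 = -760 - -3265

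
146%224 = 146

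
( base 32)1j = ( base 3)1220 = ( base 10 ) 51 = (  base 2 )110011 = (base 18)2f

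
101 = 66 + 35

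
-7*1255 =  - 8785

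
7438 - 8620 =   -  1182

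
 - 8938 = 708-9646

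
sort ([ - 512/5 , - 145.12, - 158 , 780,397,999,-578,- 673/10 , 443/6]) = [ - 578 , - 158 , - 145.12, - 512/5,-673/10, 443/6, 397,  780,  999]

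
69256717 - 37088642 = 32168075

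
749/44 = 17 + 1/44 = 17.02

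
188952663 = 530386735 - 341434072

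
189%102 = 87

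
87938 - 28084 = 59854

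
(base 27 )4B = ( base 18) 6b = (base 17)70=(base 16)77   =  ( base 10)119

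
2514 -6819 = -4305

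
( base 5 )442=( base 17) 73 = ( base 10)122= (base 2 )1111010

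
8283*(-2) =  - 16566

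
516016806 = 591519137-75502331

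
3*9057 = 27171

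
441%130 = 51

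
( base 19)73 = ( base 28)4O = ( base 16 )88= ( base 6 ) 344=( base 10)136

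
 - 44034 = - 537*82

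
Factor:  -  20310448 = -2^4*43^1*53^1*557^1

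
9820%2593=2041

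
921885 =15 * 61459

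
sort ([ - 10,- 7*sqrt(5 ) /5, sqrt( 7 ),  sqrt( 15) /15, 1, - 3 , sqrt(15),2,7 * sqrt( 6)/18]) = [ - 10,  -  7 * sqrt ( 5 )/5, - 3, sqrt(15 )/15 , 7*sqrt(6) /18,  1, 2 , sqrt(7),sqrt(15 )]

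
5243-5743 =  -500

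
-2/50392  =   - 1 + 25195/25196  =  - 0.00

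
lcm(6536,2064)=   39216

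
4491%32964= 4491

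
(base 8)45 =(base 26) 1b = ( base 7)52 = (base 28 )19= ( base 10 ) 37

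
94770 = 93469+1301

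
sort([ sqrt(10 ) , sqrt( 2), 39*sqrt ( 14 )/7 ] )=[ sqrt(2), sqrt( 10 ), 39*sqrt( 14 ) /7 ] 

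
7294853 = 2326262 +4968591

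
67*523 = 35041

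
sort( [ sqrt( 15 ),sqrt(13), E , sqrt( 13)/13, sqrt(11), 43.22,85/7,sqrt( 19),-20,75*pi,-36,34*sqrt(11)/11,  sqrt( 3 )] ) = [ - 36,-20 , sqrt( 13 )/13, sqrt( 3 ),E , sqrt(11),sqrt( 13 ), sqrt( 15), sqrt( 19 ), 34*sqrt( 11)/11, 85/7,43.22,75*pi] 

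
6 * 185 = 1110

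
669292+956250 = 1625542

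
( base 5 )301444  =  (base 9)14173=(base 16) 2598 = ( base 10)9624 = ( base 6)112320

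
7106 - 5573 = 1533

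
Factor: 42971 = 97^1*443^1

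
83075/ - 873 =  - 83075/873 = - 95.16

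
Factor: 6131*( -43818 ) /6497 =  - 268648158/6497 = - 2^1*3^1*67^1* 73^ ( - 1)*89^( - 1)*109^1*6131^1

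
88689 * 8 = 709512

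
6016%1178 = 126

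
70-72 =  - 2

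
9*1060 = 9540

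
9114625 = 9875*923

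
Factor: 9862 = 2^1 * 4931^1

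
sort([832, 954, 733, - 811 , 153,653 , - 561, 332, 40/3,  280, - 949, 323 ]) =[-949, - 811, - 561,40/3, 153, 280, 323, 332,  653, 733, 832,  954]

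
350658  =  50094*7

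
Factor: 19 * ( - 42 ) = - 2^1 *3^1*7^1*19^1 =- 798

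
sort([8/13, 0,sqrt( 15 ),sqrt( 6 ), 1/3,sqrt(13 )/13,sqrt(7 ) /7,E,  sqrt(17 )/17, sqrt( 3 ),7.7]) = [0,sqrt( 17) /17, sqrt (13) /13, 1/3,sqrt( 7 )/7, 8/13, sqrt( 3 ), sqrt( 6), E,sqrt( 15), 7.7 ] 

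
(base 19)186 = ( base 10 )519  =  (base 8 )1007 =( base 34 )f9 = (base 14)291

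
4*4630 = 18520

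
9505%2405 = 2290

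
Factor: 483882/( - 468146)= -3^1*7^( - 1 )*17^(-1)*41^1 = - 123/119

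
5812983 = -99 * ( - 58717 )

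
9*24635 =221715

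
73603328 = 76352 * 964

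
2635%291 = 16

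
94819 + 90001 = 184820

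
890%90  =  80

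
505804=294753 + 211051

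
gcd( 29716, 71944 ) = 1564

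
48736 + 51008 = 99744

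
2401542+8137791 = 10539333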